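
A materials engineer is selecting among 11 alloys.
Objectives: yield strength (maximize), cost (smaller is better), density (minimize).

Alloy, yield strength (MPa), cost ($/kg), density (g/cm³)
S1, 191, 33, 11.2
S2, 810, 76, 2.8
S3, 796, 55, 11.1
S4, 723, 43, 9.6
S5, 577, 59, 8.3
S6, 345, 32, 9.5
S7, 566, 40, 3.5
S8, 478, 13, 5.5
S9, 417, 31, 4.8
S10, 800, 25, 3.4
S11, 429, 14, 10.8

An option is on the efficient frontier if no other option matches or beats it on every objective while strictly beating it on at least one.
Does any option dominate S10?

S1: worse on yield strength (191 vs 800).
S2: worse on cost (76 vs 25).
S3: worse on yield strength (796 vs 800).
S4: worse on yield strength (723 vs 800).
S5: worse on yield strength (577 vs 800).
S6: worse on yield strength (345 vs 800).
S7: worse on yield strength (566 vs 800).
S8: worse on yield strength (478 vs 800).
S9: worse on yield strength (417 vs 800).
S11: worse on yield strength (429 vs 800).
No option is at least as good as S10 on every objective and strictly better on one.

No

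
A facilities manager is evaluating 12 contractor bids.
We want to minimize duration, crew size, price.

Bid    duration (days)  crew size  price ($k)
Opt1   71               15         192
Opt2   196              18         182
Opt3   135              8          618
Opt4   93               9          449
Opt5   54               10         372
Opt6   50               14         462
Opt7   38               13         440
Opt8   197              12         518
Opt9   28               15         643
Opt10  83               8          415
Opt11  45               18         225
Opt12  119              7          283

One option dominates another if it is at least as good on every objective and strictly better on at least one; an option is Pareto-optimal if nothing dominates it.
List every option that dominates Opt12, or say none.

none

Opt1: worse on crew size (15 vs 7).
Opt2: worse on duration (196 vs 119).
Opt3: worse on duration (135 vs 119).
Opt4: worse on crew size (9 vs 7).
Opt5: worse on crew size (10 vs 7).
Opt6: worse on crew size (14 vs 7).
Opt7: worse on crew size (13 vs 7).
Opt8: worse on duration (197 vs 119).
Opt9: worse on crew size (15 vs 7).
Opt10: worse on crew size (8 vs 7).
Opt11: worse on crew size (18 vs 7).
No option dominates Opt12.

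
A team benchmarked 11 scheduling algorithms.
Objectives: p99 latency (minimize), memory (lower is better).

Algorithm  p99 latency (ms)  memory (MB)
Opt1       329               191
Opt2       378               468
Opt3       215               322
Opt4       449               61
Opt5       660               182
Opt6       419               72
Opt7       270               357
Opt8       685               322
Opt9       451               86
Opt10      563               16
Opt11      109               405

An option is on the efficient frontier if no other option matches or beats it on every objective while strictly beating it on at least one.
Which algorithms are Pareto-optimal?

Opt1: not dominated.
Opt2: dominated by Opt1 (p99 latency 329≤378, memory 191≤468).
Opt3: not dominated.
Opt4: not dominated.
Opt5: dominated by Opt4 (p99 latency 449≤660, memory 61≤182).
Opt6: not dominated.
Opt7: dominated by Opt3 (p99 latency 215≤270, memory 322≤357).
Opt8: dominated by Opt1 (p99 latency 329≤685, memory 191≤322).
Opt9: dominated by Opt4 (p99 latency 449≤451, memory 61≤86).
Opt10: not dominated (best memory).
Opt11: not dominated (best p99 latency).

Opt1, Opt3, Opt4, Opt6, Opt10, Opt11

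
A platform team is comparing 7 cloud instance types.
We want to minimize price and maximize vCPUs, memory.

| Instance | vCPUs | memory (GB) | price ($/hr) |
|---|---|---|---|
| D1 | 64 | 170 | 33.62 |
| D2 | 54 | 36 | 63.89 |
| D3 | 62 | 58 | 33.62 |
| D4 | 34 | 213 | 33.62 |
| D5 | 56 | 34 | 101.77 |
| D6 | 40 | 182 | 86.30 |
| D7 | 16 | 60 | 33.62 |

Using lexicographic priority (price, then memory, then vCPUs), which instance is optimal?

First minimize price: best is 33.62, kept {D1, D3, D4, D7}.
Then maximize memory: best is 213, kept {D4}.

D4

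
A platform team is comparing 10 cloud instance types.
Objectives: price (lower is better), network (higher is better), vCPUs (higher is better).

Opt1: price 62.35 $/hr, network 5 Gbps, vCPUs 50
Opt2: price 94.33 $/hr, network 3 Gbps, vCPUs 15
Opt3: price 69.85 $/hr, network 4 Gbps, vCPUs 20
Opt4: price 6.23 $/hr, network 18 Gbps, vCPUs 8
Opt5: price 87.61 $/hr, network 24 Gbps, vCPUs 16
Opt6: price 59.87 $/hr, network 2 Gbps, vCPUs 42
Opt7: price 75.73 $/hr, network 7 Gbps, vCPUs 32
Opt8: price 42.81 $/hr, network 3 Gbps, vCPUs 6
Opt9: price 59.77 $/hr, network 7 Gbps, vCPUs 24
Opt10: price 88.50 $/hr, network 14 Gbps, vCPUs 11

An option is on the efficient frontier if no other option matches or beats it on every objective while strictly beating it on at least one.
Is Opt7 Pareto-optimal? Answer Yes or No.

Yes

Opt1: worse on network (5 vs 7).
Opt2: worse on price (94.33 vs 75.73).
Opt3: worse on network (4 vs 7).
Opt4: worse on vCPUs (8 vs 32).
Opt5: worse on price (87.61 vs 75.73).
Opt6: worse on network (2 vs 7).
Opt8: worse on network (3 vs 7).
Opt9: worse on vCPUs (24 vs 32).
Opt10: worse on price (88.50 vs 75.73).
No option is at least as good as Opt7 on every objective and strictly better on one.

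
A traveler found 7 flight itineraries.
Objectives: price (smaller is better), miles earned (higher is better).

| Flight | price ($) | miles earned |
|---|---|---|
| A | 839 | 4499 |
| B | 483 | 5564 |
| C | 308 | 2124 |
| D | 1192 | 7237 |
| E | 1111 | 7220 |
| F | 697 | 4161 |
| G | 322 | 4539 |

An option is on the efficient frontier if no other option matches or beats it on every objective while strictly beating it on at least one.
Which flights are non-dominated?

B, C, D, E, G

A: dominated by B (price 483≤839, miles earned 5564≥4499).
B: not dominated.
C: not dominated (best price).
D: not dominated (best miles earned).
E: not dominated.
F: dominated by B (price 483≤697, miles earned 5564≥4161).
G: not dominated.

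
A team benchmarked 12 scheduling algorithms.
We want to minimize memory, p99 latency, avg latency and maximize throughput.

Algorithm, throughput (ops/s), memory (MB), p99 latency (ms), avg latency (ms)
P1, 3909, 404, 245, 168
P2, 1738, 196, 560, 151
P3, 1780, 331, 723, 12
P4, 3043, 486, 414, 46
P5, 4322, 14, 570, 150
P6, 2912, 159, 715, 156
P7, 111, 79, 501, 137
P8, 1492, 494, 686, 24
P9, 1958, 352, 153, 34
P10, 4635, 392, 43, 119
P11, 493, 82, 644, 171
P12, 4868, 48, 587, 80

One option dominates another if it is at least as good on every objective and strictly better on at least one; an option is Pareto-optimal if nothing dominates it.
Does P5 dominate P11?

P5 vs P11: throughput 4322≥493, memory 14≤82, p99 latency 570≤644, avg latency 150≤171 — P5 is at least as good on every objective with at least one strict improvement.

Yes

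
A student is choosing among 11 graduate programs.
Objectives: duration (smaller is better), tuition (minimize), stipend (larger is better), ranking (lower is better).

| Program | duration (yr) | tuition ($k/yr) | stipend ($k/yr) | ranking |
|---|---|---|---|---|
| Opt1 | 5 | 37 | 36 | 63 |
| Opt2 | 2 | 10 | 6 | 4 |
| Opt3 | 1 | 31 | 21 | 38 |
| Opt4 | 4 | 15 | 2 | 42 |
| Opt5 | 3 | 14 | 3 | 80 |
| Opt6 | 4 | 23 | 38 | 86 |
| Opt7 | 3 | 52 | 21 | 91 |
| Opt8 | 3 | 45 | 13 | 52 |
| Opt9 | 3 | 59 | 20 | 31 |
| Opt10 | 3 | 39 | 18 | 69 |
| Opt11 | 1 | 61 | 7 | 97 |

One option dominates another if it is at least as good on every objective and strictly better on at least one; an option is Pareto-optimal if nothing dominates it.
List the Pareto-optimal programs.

Opt1: not dominated.
Opt2: not dominated (best tuition).
Opt3: not dominated.
Opt4: dominated by Opt2 (duration 2≤4, tuition 10≤15, stipend 6≥2, ranking 4≤42).
Opt5: dominated by Opt2 (duration 2≤3, tuition 10≤14, stipend 6≥3, ranking 4≤80).
Opt6: not dominated (best stipend).
Opt7: dominated by Opt3 (duration 1≤3, tuition 31≤52, stipend 21≥21, ranking 38≤91).
Opt8: dominated by Opt3 (duration 1≤3, tuition 31≤45, stipend 21≥13, ranking 38≤52).
Opt9: not dominated.
Opt10: dominated by Opt3 (duration 1≤3, tuition 31≤39, stipend 21≥18, ranking 38≤69).
Opt11: dominated by Opt3 (duration 1≤1, tuition 31≤61, stipend 21≥7, ranking 38≤97).

Opt1, Opt2, Opt3, Opt6, Opt9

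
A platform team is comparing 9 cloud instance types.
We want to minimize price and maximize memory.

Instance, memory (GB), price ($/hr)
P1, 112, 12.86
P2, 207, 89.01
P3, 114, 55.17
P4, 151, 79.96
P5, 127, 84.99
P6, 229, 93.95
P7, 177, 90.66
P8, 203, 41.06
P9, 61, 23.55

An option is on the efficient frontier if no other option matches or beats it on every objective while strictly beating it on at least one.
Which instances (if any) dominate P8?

none

P1: worse on memory (112 vs 203).
P2: worse on price (89.01 vs 41.06).
P3: worse on memory (114 vs 203).
P4: worse on memory (151 vs 203).
P5: worse on memory (127 vs 203).
P6: worse on price (93.95 vs 41.06).
P7: worse on memory (177 vs 203).
P9: worse on memory (61 vs 203).
No option dominates P8.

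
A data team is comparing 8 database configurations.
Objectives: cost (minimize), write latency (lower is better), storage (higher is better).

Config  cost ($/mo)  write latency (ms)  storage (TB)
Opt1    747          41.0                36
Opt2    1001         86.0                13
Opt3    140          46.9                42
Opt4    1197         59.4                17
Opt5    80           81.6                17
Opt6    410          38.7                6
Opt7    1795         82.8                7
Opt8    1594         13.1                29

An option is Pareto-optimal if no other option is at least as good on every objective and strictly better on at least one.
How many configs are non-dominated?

5

Opt1: not dominated.
Opt2: dominated by Opt1 (cost 747≤1001, write latency 41.0≤86.0, storage 36≥13).
Opt3: not dominated (best storage).
Opt4: dominated by Opt1 (cost 747≤1197, write latency 41.0≤59.4, storage 36≥17).
Opt5: not dominated (best cost).
Opt6: not dominated.
Opt7: dominated by Opt1 (cost 747≤1795, write latency 41.0≤82.8, storage 36≥7).
Opt8: not dominated (best write latency).
Pareto-optimal: Opt1, Opt3, Opt5, Opt6, Opt8 → 5.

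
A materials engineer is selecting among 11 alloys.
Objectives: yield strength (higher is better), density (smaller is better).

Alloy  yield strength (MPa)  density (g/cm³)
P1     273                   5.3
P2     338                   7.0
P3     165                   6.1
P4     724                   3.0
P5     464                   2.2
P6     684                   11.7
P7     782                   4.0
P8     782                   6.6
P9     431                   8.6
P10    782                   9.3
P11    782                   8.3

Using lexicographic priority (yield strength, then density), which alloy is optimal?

P7

First maximize yield strength: best is 782, kept {P7, P8, P10, P11}.
Then minimize density: best is 4.0, kept {P7}.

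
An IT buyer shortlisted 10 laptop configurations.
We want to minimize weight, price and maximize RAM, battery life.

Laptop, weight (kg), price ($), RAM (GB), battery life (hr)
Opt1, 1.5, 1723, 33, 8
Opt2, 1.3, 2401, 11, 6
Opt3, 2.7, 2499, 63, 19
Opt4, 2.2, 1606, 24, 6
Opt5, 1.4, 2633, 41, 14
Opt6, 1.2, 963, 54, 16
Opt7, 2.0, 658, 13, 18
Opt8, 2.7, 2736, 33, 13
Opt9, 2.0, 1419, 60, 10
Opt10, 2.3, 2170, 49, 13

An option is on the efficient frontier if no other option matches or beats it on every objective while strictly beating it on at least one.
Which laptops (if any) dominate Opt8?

Opt3: weight 2.7≤2.7, price 2499≤2736, RAM 63≥33, battery life 19≥13 — dominates Opt8.
Opt5: weight 1.4≤2.7, price 2633≤2736, RAM 41≥33, battery life 14≥13 — dominates Opt8.
Opt6: weight 1.2≤2.7, price 963≤2736, RAM 54≥33, battery life 16≥13 — dominates Opt8.
Opt10: weight 2.3≤2.7, price 2170≤2736, RAM 49≥33, battery life 13≥13 — dominates Opt8.
Others (Opt1, Opt2, Opt4, Opt7, Opt9) are each worse than Opt8 on at least one objective.

Opt3, Opt5, Opt6, Opt10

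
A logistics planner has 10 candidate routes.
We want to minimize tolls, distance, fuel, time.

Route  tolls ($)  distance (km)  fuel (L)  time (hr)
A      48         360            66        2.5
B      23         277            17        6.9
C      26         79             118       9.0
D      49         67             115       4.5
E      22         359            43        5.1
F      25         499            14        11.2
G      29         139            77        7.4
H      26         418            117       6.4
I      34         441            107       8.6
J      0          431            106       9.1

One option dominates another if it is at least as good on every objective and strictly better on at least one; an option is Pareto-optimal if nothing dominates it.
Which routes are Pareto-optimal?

A: not dominated (best time).
B: not dominated.
C: not dominated.
D: not dominated (best distance).
E: not dominated.
F: not dominated (best fuel).
G: not dominated.
H: dominated by E (tolls 22≤26, distance 359≤418, fuel 43≤117, time 5.1≤6.4).
I: dominated by B (tolls 23≤34, distance 277≤441, fuel 17≤107, time 6.9≤8.6).
J: not dominated (best tolls).

A, B, C, D, E, F, G, J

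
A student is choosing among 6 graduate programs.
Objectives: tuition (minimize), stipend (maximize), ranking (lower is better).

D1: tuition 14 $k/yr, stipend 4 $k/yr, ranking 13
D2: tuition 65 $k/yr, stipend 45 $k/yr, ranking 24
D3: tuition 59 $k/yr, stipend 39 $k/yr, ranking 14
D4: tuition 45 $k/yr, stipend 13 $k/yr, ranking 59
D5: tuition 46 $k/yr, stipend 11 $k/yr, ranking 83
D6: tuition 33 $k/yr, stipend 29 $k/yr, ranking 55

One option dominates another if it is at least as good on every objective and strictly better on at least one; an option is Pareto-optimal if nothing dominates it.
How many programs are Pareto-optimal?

4

D1: not dominated (best tuition).
D2: not dominated (best stipend).
D3: not dominated.
D4: dominated by D6 (tuition 33≤45, stipend 29≥13, ranking 55≤59).
D5: dominated by D4 (tuition 45≤46, stipend 13≥11, ranking 59≤83).
D6: not dominated.
Pareto-optimal: D1, D2, D3, D6 → 4.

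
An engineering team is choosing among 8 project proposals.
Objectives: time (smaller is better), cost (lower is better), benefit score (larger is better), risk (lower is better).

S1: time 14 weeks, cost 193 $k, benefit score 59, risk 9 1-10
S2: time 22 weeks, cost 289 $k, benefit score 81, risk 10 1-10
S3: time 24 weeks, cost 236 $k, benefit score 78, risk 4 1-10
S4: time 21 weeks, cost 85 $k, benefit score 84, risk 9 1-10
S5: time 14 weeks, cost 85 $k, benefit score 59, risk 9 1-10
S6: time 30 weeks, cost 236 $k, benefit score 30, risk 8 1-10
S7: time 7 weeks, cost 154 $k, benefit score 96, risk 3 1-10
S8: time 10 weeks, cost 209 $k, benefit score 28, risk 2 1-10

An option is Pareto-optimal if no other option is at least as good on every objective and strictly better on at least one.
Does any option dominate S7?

S1: worse on time (14 vs 7).
S2: worse on time (22 vs 7).
S3: worse on time (24 vs 7).
S4: worse on time (21 vs 7).
S5: worse on time (14 vs 7).
S6: worse on time (30 vs 7).
S8: worse on time (10 vs 7).
No option is at least as good as S7 on every objective and strictly better on one.

No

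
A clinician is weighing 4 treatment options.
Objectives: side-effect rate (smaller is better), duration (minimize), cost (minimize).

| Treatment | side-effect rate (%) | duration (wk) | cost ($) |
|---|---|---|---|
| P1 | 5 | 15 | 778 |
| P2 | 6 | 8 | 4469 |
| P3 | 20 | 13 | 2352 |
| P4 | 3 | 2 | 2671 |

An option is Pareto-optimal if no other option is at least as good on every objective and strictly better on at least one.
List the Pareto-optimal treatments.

P1: not dominated (best cost).
P2: dominated by P4 (side-effect rate 3≤6, duration 2≤8, cost 2671≤4469).
P3: not dominated.
P4: not dominated (best side-effect rate).

P1, P3, P4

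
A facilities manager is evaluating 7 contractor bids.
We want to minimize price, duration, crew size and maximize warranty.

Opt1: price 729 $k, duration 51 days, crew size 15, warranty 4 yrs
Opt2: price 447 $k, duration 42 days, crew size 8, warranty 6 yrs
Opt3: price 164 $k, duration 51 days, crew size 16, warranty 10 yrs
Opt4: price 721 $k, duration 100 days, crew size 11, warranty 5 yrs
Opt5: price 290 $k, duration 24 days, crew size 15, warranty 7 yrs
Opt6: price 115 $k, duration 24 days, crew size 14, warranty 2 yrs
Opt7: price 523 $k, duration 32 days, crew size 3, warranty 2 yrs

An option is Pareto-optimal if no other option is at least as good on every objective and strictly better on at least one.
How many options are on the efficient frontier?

5

Opt1: dominated by Opt2 (price 447≤729, duration 42≤51, crew size 8≤15, warranty 6≥4).
Opt2: not dominated.
Opt3: not dominated (best warranty).
Opt4: dominated by Opt2 (price 447≤721, duration 42≤100, crew size 8≤11, warranty 6≥5).
Opt5: not dominated.
Opt6: not dominated (best price).
Opt7: not dominated (best crew size).
Pareto-optimal: Opt2, Opt3, Opt5, Opt6, Opt7 → 5.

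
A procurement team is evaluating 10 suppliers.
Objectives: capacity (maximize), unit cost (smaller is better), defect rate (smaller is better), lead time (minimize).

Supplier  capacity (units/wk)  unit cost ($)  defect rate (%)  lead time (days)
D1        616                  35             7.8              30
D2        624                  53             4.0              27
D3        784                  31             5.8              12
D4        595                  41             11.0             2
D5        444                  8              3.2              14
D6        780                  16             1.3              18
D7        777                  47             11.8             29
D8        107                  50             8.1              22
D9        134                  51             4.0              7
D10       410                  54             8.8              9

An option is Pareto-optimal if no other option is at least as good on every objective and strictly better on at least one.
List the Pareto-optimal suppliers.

D3, D4, D5, D6, D9, D10

D1: dominated by D3 (capacity 784≥616, unit cost 31≤35, defect rate 5.8≤7.8, lead time 12≤30).
D2: dominated by D6 (capacity 780≥624, unit cost 16≤53, defect rate 1.3≤4.0, lead time 18≤27).
D3: not dominated (best capacity).
D4: not dominated (best lead time).
D5: not dominated (best unit cost).
D6: not dominated (best defect rate).
D7: dominated by D3 (capacity 784≥777, unit cost 31≤47, defect rate 5.8≤11.8, lead time 12≤29).
D8: dominated by D3 (capacity 784≥107, unit cost 31≤50, defect rate 5.8≤8.1, lead time 12≤22).
D9: not dominated.
D10: not dominated.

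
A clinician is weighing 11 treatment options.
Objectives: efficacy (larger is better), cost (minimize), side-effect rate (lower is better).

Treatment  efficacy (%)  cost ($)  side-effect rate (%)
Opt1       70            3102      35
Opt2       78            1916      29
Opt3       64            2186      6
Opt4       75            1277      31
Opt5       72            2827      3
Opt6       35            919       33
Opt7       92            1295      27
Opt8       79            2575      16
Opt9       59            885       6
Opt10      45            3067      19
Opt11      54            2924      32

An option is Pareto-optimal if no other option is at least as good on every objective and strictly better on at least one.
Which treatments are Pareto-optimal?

Opt3, Opt4, Opt5, Opt7, Opt8, Opt9

Opt1: dominated by Opt2 (efficacy 78≥70, cost 1916≤3102, side-effect rate 29≤35).
Opt2: dominated by Opt7 (efficacy 92≥78, cost 1295≤1916, side-effect rate 27≤29).
Opt3: not dominated.
Opt4: not dominated.
Opt5: not dominated (best side-effect rate).
Opt6: dominated by Opt9 (efficacy 59≥35, cost 885≤919, side-effect rate 6≤33).
Opt7: not dominated (best efficacy).
Opt8: not dominated.
Opt9: not dominated (best cost).
Opt10: dominated by Opt3 (efficacy 64≥45, cost 2186≤3067, side-effect rate 6≤19).
Opt11: dominated by Opt2 (efficacy 78≥54, cost 1916≤2924, side-effect rate 29≤32).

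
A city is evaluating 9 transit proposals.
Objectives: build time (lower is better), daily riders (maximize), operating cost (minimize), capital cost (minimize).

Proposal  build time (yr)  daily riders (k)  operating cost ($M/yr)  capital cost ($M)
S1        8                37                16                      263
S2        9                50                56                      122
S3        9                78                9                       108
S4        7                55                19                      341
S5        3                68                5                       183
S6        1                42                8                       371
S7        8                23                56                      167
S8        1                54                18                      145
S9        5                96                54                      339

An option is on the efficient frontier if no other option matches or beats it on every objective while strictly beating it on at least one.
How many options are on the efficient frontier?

5

S1: dominated by S5 (build time 3≤8, daily riders 68≥37, operating cost 5≤16, capital cost 183≤263).
S2: dominated by S3 (build time 9≤9, daily riders 78≥50, operating cost 9≤56, capital cost 108≤122).
S3: not dominated (best capital cost).
S4: dominated by S5 (build time 3≤7, daily riders 68≥55, operating cost 5≤19, capital cost 183≤341).
S5: not dominated (best operating cost).
S6: not dominated.
S7: dominated by S8 (build time 1≤8, daily riders 54≥23, operating cost 18≤56, capital cost 145≤167).
S8: not dominated.
S9: not dominated (best daily riders).
Pareto-optimal: S3, S5, S6, S8, S9 → 5.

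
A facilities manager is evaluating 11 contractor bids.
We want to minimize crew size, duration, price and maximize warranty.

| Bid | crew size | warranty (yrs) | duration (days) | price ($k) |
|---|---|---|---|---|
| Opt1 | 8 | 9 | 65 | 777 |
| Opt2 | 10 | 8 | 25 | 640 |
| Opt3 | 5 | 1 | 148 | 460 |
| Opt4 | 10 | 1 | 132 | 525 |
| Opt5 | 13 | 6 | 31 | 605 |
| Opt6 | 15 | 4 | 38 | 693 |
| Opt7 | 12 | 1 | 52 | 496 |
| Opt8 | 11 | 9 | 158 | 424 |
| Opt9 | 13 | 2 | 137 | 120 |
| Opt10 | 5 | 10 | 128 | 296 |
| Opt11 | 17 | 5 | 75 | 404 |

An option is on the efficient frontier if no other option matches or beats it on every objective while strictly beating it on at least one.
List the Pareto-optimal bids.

Opt1, Opt2, Opt5, Opt7, Opt9, Opt10, Opt11

Opt1: not dominated.
Opt2: not dominated (best duration).
Opt3: dominated by Opt10 (crew size 5≤5, warranty 10≥1, duration 128≤148, price 296≤460).
Opt4: dominated by Opt10 (crew size 5≤10, warranty 10≥1, duration 128≤132, price 296≤525).
Opt5: not dominated.
Opt6: dominated by Opt2 (crew size 10≤15, warranty 8≥4, duration 25≤38, price 640≤693).
Opt7: not dominated.
Opt8: dominated by Opt10 (crew size 5≤11, warranty 10≥9, duration 128≤158, price 296≤424).
Opt9: not dominated (best price).
Opt10: not dominated (best warranty).
Opt11: not dominated.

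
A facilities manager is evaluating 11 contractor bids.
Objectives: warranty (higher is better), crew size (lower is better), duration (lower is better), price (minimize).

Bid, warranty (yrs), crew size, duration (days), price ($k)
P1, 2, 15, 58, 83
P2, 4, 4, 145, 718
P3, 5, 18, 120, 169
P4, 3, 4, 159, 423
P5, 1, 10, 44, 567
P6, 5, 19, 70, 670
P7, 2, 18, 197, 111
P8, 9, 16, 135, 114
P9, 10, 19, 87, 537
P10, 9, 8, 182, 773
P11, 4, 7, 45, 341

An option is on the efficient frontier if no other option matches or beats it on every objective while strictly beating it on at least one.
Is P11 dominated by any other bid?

No

P1: worse on warranty (2 vs 4).
P2: worse on duration (145 vs 45).
P3: worse on crew size (18 vs 7).
P4: worse on warranty (3 vs 4).
P5: worse on warranty (1 vs 4).
P6: worse on crew size (19 vs 7).
P7: worse on warranty (2 vs 4).
P8: worse on crew size (16 vs 7).
P9: worse on crew size (19 vs 7).
P10: worse on crew size (8 vs 7).
No option is at least as good as P11 on every objective and strictly better on one.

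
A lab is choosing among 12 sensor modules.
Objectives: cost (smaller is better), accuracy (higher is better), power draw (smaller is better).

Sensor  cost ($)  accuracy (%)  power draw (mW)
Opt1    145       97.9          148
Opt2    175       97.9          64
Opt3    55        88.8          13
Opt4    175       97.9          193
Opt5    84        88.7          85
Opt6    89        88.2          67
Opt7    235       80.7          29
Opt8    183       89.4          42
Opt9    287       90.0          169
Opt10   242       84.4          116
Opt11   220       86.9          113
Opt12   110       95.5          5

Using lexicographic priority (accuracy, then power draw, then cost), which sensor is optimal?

First maximize accuracy: best is 97.9, kept {Opt1, Opt2, Opt4}.
Then minimize power draw: best is 64, kept {Opt2}.

Opt2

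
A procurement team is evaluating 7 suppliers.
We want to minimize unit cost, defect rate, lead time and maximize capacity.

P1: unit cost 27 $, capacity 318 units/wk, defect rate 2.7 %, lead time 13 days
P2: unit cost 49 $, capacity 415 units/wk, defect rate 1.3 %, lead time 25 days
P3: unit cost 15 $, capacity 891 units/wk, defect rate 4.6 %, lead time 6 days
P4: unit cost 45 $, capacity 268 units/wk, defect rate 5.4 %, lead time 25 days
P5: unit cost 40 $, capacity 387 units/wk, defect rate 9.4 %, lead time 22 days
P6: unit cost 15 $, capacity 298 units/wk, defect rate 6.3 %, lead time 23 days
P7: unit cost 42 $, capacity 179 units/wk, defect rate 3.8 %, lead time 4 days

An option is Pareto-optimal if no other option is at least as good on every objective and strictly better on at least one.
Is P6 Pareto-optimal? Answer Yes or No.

No

P3 vs P6: unit cost 15≤15, capacity 891≥298, defect rate 4.6≤6.3, lead time 6≤23 — P3 is at least as good on every objective and strictly better on at least one, so P3 dominates P6.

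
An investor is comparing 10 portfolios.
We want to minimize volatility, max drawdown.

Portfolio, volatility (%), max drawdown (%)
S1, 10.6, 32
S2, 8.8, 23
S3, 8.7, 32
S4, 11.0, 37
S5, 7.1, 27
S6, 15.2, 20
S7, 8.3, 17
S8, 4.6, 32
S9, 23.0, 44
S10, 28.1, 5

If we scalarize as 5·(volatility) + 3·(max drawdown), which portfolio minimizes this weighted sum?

S7

S1: 5·10.6 + 3·32 = 149.0
S2: 5·8.8 + 3·23 = 113.0
S3: 5·8.7 + 3·32 = 139.5
S4: 5·11.0 + 3·37 = 166.0
S5: 5·7.1 + 3·27 = 116.5
S6: 5·15.2 + 3·20 = 136.0
S7: 5·8.3 + 3·17 = 92.5
S8: 5·4.6 + 3·32 = 119.0
S9: 5·23.0 + 3·44 = 247.0
S10: 5·28.1 + 3·5 = 155.5
Lowest: S7 at 92.5.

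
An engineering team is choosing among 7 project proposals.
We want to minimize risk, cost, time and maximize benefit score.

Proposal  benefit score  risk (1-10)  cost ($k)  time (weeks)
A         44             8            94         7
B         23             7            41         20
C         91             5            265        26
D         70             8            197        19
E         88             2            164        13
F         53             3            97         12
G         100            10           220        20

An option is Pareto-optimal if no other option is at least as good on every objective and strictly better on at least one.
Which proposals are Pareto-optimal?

A, B, C, E, F, G

A: not dominated (best time).
B: not dominated (best cost).
C: not dominated.
D: dominated by E (benefit score 88≥70, risk 2≤8, cost 164≤197, time 13≤19).
E: not dominated (best risk).
F: not dominated.
G: not dominated (best benefit score).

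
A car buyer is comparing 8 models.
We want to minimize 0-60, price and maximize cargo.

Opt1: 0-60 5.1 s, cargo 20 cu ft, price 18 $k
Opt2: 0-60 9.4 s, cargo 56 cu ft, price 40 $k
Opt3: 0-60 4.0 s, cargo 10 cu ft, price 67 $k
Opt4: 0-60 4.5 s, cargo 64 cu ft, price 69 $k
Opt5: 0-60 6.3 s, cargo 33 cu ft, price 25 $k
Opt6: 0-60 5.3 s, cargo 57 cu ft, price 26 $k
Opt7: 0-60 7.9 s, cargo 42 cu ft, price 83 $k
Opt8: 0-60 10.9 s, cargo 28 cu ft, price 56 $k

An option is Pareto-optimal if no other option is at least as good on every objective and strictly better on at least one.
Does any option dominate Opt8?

Opt2 vs Opt8: 0-60 9.4≤10.9, cargo 56≥28, price 40≤56 — Opt2 is at least as good on every objective and strictly better on at least one, so Opt2 dominates Opt8.

Yes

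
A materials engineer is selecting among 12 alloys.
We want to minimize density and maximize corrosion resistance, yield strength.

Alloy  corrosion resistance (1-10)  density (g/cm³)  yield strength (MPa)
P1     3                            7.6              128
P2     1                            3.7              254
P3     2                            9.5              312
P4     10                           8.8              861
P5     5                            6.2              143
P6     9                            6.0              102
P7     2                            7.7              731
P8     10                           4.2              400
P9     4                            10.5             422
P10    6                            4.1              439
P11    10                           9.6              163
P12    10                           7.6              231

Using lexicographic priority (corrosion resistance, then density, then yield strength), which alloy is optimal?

First maximize corrosion resistance: best is 10, kept {P4, P8, P11, P12}.
Then minimize density: best is 4.2, kept {P8}.

P8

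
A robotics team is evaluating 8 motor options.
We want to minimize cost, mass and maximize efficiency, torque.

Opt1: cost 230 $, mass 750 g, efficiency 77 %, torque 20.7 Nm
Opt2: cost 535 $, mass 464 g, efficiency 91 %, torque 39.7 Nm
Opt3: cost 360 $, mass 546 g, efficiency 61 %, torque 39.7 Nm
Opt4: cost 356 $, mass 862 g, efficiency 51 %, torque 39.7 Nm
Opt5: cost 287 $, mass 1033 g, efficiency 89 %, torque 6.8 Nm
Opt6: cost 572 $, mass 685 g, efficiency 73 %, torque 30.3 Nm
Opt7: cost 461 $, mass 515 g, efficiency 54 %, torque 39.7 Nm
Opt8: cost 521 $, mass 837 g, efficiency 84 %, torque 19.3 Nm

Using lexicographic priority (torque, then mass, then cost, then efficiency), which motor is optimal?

First maximize torque: best is 39.7, kept {Opt2, Opt3, Opt4, Opt7}.
Then minimize mass: best is 464, kept {Opt2}.

Opt2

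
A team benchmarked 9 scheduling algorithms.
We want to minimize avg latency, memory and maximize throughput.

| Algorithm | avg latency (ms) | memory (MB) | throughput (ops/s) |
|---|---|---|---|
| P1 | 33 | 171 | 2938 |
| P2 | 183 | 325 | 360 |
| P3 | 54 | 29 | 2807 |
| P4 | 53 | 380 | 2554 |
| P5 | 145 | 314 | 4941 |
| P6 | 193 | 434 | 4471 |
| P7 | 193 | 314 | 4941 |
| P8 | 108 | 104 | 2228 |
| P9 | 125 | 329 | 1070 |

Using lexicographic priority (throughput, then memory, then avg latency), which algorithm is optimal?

P5

First maximize throughput: best is 4941, kept {P5, P7}.
Then minimize memory: best is 314, kept {P5, P7}.
Then minimize avg latency: best is 145, kept {P5}.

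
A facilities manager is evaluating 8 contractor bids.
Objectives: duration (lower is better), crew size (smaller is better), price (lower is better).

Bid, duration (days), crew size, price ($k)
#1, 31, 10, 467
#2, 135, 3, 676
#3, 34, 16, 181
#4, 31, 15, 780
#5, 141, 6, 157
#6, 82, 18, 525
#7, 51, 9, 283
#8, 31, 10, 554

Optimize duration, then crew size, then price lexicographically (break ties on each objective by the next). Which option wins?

#1

First minimize duration: best is 31, kept {#1, #4, #8}.
Then minimize crew size: best is 10, kept {#1, #8}.
Then minimize price: best is 467, kept {#1}.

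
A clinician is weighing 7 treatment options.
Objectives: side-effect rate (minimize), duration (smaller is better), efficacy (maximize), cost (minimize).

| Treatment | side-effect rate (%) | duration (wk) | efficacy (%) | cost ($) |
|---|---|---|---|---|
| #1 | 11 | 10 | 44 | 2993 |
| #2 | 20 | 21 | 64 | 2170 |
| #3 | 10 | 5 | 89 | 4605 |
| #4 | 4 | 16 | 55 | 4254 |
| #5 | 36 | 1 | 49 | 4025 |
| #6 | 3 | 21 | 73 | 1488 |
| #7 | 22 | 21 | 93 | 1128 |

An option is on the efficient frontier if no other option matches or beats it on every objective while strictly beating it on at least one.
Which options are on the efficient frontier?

#1: not dominated.
#2: dominated by #6 (side-effect rate 3≤20, duration 21≤21, efficacy 73≥64, cost 1488≤2170).
#3: not dominated.
#4: not dominated.
#5: not dominated (best duration).
#6: not dominated (best side-effect rate).
#7: not dominated (best efficacy).

#1, #3, #4, #5, #6, #7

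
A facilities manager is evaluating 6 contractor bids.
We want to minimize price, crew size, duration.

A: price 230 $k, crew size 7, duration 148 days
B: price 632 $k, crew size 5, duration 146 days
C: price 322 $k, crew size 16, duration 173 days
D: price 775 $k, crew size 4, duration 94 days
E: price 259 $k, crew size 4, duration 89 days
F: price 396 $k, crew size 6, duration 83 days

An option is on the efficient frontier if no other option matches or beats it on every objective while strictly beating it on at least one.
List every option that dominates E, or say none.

A: worse on crew size (7 vs 4).
B: worse on price (632 vs 259).
C: worse on price (322 vs 259).
D: worse on price (775 vs 259).
F: worse on price (396 vs 259).
No option dominates E.

none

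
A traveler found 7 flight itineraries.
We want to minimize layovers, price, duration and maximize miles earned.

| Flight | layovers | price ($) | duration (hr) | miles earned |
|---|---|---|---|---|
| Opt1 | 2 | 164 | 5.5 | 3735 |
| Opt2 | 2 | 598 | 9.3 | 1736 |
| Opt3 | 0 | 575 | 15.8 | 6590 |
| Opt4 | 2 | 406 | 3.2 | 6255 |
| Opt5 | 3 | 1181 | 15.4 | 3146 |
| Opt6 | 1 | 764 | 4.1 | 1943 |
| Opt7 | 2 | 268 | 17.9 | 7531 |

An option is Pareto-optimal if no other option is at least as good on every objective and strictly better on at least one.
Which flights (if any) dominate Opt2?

Opt1, Opt4

Opt1: layovers 2≤2, price 164≤598, duration 5.5≤9.3, miles earned 3735≥1736 — dominates Opt2.
Opt4: layovers 2≤2, price 406≤598, duration 3.2≤9.3, miles earned 6255≥1736 — dominates Opt2.
Others (Opt3, Opt5, Opt6, Opt7) are each worse than Opt2 on at least one objective.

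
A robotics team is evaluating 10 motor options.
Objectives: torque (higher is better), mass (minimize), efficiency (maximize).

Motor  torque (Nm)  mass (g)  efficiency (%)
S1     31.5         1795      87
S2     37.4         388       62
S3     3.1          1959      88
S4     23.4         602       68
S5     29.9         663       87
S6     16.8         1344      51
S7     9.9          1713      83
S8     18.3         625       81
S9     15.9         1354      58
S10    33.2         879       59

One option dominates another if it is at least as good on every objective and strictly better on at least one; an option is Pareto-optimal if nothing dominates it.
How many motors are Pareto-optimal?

S1: not dominated.
S2: not dominated (best torque).
S3: not dominated (best efficiency).
S4: not dominated.
S5: not dominated.
S6: dominated by S2 (torque 37.4≥16.8, mass 388≤1344, efficiency 62≥51).
S7: dominated by S5 (torque 29.9≥9.9, mass 663≤1713, efficiency 87≥83).
S8: not dominated.
S9: dominated by S2 (torque 37.4≥15.9, mass 388≤1354, efficiency 62≥58).
S10: dominated by S2 (torque 37.4≥33.2, mass 388≤879, efficiency 62≥59).
Pareto-optimal: S1, S2, S3, S4, S5, S8 → 6.

6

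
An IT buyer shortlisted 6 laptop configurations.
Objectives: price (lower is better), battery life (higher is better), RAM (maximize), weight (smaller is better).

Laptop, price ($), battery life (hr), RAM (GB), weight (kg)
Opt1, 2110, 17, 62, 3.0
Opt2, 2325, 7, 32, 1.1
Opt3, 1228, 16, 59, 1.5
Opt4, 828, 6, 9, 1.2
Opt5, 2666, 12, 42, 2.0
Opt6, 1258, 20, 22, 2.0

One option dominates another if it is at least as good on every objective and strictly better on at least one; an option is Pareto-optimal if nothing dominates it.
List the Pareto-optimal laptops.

Opt1: not dominated (best RAM).
Opt2: not dominated (best weight).
Opt3: not dominated.
Opt4: not dominated (best price).
Opt5: dominated by Opt3 (price 1228≤2666, battery life 16≥12, RAM 59≥42, weight 1.5≤2.0).
Opt6: not dominated (best battery life).

Opt1, Opt2, Opt3, Opt4, Opt6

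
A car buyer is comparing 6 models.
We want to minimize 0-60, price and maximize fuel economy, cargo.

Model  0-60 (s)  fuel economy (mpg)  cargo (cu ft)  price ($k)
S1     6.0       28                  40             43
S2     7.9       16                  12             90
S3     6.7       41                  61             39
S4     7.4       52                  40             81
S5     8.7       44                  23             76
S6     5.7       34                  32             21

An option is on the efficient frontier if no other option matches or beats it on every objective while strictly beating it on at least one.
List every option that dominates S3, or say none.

S1: worse on fuel economy (28 vs 41).
S2: worse on 0-60 (7.9 vs 6.7).
S4: worse on 0-60 (7.4 vs 6.7).
S5: worse on 0-60 (8.7 vs 6.7).
S6: worse on fuel economy (34 vs 41).
No option dominates S3.

none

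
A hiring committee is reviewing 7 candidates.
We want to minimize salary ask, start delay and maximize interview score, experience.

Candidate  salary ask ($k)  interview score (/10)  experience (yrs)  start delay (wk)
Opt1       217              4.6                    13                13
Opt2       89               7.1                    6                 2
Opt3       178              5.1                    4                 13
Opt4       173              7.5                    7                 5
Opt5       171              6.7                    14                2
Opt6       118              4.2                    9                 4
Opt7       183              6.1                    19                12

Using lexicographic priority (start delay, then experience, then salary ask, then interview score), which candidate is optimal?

First minimize start delay: best is 2, kept {Opt2, Opt5}.
Then maximize experience: best is 14, kept {Opt5}.

Opt5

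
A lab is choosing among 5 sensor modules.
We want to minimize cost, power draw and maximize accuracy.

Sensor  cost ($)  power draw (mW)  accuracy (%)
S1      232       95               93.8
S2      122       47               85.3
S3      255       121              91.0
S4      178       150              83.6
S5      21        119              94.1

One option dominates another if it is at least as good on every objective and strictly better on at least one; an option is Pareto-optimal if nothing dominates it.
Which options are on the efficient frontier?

S1: not dominated.
S2: not dominated (best power draw).
S3: dominated by S1 (cost 232≤255, power draw 95≤121, accuracy 93.8≥91.0).
S4: dominated by S2 (cost 122≤178, power draw 47≤150, accuracy 85.3≥83.6).
S5: not dominated (best cost).

S1, S2, S5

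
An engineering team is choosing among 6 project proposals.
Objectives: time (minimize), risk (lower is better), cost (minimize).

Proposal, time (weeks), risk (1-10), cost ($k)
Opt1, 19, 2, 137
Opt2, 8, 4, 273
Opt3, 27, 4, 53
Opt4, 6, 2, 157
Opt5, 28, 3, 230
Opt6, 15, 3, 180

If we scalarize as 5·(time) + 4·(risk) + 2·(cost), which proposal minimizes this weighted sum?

Opt1: 5·19 + 4·2 + 2·137 = 377
Opt2: 5·8 + 4·4 + 2·273 = 602
Opt3: 5·27 + 4·4 + 2·53 = 257
Opt4: 5·6 + 4·2 + 2·157 = 352
Opt5: 5·28 + 4·3 + 2·230 = 612
Opt6: 5·15 + 4·3 + 2·180 = 447
Lowest: Opt3 at 257.

Opt3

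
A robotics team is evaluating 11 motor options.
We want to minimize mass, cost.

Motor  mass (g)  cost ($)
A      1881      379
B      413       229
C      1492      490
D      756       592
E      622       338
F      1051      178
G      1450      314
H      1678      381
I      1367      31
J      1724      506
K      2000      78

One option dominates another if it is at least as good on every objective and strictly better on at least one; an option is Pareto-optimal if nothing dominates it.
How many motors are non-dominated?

3

A: dominated by B (mass 413≤1881, cost 229≤379).
B: not dominated (best mass).
C: dominated by B (mass 413≤1492, cost 229≤490).
D: dominated by B (mass 413≤756, cost 229≤592).
E: dominated by B (mass 413≤622, cost 229≤338).
F: not dominated.
G: dominated by B (mass 413≤1450, cost 229≤314).
H: dominated by B (mass 413≤1678, cost 229≤381).
I: not dominated (best cost).
J: dominated by B (mass 413≤1724, cost 229≤506).
K: dominated by I (mass 1367≤2000, cost 31≤78).
Pareto-optimal: B, F, I → 3.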